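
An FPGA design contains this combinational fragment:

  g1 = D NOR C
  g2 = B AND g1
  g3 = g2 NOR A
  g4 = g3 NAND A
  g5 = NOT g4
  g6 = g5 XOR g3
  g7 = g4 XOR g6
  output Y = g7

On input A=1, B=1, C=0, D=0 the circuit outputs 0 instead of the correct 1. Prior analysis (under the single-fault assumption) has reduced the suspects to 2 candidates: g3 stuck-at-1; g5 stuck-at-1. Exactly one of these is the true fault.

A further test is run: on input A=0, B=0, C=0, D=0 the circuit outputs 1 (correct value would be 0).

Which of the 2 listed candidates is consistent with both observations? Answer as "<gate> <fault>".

g5 stuck-at-1

Evaluate each candidate on input A=0, B=0, C=0, D=0:
  g3 stuck-at-1: g1=1, g2=0, g3=1 [stuck-at-1], g4=1, g5=0, g6=1, g7=0 → 0 — eliminated
  g5 stuck-at-1: g1=1, g2=0, g3=1, g4=1, g5=1 [stuck-at-1], g6=0, g7=1 → 1 — matches
Only g5 stuck-at-1 reproduces the observed 1.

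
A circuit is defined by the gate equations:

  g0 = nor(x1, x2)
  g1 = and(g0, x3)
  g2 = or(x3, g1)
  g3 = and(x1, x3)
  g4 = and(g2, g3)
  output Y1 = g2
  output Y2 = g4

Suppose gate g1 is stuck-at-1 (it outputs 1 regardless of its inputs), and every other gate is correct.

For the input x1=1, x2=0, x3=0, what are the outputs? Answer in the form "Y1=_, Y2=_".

Propagate with g1 forced: g0=0, g1=1 [stuck-at-1], g2=1, g3=0, g4=0.
So the outputs are Y1=1, Y2=0. (Without the fault they would be Y1=0, Y2=0.)

Y1=1, Y2=0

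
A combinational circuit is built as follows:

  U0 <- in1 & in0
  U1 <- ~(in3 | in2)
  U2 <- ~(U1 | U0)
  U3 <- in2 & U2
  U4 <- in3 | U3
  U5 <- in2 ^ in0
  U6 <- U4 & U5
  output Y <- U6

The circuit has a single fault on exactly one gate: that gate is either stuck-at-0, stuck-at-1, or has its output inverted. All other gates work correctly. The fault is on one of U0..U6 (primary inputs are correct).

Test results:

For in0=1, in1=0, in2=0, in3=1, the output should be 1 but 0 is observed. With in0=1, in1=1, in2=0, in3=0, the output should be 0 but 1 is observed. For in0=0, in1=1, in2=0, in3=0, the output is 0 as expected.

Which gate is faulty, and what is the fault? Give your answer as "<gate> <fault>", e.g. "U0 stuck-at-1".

U4 inverted output

Fault-free values for test 1 (in0=1, in1=0, in2=0, in3=1): U0=0, U1=0, U2=1, U3=0, U4=1, U5=1, U6=1, giving Y=1. Observed 0.
Test 1: faults giving observed 0 are {U4 stuck-at-0, U4 inverted output, U5 stuck-at-0, U5 inverted output, U6 stuck-at-0, U6 inverted output}.
Test 2 (in0=1, in1=1, in2=0, in3=0): fault-free U0=1, U1=1, U2=0, U3=0, U4=0, U5=1, U6=0 → 0; observed 1. Eliminates U4 stuck-at-0, U5 stuck-at-0, U5 inverted output, U6 stuck-at-0.
Test 3 (in0=0, in1=1, in2=0, in3=0): fault-free U0=0, U1=1, U2=0, U3=0, U4=0, U5=0, U6=0 → 0; observed 0. Eliminates U6 inverted output.
Only U4 inverted output is consistent with every test.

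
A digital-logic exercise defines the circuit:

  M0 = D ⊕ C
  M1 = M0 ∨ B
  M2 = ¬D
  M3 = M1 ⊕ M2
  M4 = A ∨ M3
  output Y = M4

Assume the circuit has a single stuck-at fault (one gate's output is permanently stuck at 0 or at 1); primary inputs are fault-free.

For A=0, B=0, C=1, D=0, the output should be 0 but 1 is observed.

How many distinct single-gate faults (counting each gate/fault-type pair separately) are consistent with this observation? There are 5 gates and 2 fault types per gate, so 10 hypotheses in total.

5

Fault-free: M0=1, M1=1, M2=1, M3=0, M4=0 → 0. Observed 1.
  M0 stuck-at-0: output 1 ✓
  M0 stuck-at-1: output 0 ✗
  M1 stuck-at-0: output 1 ✓
  M1 stuck-at-1: output 0 ✗
  M2 stuck-at-0: output 1 ✓
  M2 stuck-at-1: output 0 ✗
  M3 stuck-at-0: output 0 ✗
  M3 stuck-at-1: output 1 ✓
  M4 stuck-at-0: output 0 ✗
  M4 stuck-at-1: output 1 ✓
Consistent faults: {M0 stuck-at-0, M1 stuck-at-0, M2 stuck-at-0, M3 stuck-at-1, M4 stuck-at-1} — 5 in all.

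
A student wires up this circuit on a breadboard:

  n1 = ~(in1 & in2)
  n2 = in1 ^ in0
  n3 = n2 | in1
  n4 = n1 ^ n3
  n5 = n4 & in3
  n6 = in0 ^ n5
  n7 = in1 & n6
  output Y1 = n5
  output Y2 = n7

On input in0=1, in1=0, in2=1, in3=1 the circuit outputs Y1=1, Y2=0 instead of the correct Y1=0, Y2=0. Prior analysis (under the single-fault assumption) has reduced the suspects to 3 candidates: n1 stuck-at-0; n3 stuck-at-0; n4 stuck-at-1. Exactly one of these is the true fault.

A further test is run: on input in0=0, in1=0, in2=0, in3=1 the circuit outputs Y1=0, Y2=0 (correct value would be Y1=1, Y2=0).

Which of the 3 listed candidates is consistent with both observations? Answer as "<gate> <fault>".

Evaluate each candidate on input in0=0, in1=0, in2=0, in3=1:
  n1 stuck-at-0: n1=0 [stuck-at-0], n2=0, n3=0, n4=0, n5=0, n6=0, n7=0 → Y1=0, Y2=0 — matches
  n3 stuck-at-0: n1=1, n2=0, n3=0 [stuck-at-0], n4=1, n5=1, n6=1, n7=0 → Y1=1, Y2=0 — eliminated
  n4 stuck-at-1: n1=1, n2=0, n3=0, n4=1 [stuck-at-1], n5=1, n6=1, n7=0 → Y1=1, Y2=0 — eliminated
Only n1 stuck-at-0 reproduces the observed Y1=0, Y2=0.

n1 stuck-at-0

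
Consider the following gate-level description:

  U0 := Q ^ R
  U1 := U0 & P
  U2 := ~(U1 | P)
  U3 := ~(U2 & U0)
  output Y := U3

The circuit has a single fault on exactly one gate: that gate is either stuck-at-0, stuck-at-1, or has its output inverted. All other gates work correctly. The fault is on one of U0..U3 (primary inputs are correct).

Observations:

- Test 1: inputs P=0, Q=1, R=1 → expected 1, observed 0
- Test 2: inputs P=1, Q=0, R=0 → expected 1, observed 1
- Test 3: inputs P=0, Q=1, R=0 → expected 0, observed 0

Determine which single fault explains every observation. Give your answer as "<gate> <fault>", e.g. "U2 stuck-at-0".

Fault-free values for test 1 (P=0, Q=1, R=1): U0=0, U1=0, U2=1, U3=1, giving Y=1. Observed 0.
Test 1: faults giving observed 0 are {U0 stuck-at-1, U0 inverted output, U3 stuck-at-0, U3 inverted output}.
Test 2 (P=1, Q=0, R=0): fault-free U0=0, U1=0, U2=0, U3=1 → 1; observed 1. Eliminates U3 stuck-at-0, U3 inverted output.
Test 3 (P=0, Q=1, R=0): fault-free U0=1, U1=0, U2=1, U3=0 → 0; observed 0. Eliminates U0 inverted output.
Only U0 stuck-at-1 is consistent with every test.

U0 stuck-at-1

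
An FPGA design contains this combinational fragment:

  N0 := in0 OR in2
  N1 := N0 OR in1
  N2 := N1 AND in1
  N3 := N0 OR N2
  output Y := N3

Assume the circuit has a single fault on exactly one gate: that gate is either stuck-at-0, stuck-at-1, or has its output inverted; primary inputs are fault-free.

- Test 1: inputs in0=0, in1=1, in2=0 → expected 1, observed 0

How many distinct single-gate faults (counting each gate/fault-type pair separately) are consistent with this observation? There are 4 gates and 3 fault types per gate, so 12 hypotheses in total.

6

Fault-free: N0=0, N1=1, N2=1, N3=1 → 1. Observed 0.
  N0 stuck-at-0: output 1 ✗
  N0 stuck-at-1: output 1 ✗
  N0 inverted output: output 1 ✗
  N1 stuck-at-0: output 0 ✓
  N1 stuck-at-1: output 1 ✗
  N1 inverted output: output 0 ✓
  N2 stuck-at-0: output 0 ✓
  N2 stuck-at-1: output 1 ✗
  N2 inverted output: output 0 ✓
  N3 stuck-at-0: output 0 ✓
  N3 stuck-at-1: output 1 ✗
  N3 inverted output: output 0 ✓
Consistent faults: {N1 stuck-at-0, N1 inverted output, N2 stuck-at-0, N2 inverted output, N3 stuck-at-0, N3 inverted output} — 6 in all.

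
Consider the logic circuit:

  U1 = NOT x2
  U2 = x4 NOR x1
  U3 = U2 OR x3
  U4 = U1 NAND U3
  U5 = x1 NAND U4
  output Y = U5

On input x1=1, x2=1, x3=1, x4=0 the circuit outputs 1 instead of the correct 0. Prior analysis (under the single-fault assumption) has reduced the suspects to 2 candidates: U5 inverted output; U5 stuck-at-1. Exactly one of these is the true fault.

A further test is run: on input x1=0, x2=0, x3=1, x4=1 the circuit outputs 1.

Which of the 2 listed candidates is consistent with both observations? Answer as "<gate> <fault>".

U5 stuck-at-1

Evaluate each candidate on input x1=0, x2=0, x3=1, x4=1:
  U5 inverted output: U1=1, U2=0, U3=1, U4=0, U5=0 [inverted output] → 0 — eliminated
  U5 stuck-at-1: U1=1, U2=0, U3=1, U4=0, U5=1 [stuck-at-1] → 1 — matches
Only U5 stuck-at-1 reproduces the observed 1.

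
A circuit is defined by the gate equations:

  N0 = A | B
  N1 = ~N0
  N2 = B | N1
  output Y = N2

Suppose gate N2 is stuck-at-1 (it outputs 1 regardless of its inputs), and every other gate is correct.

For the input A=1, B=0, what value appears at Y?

Propagate with N2 forced: N0=1, N1=0, N2=1 [stuck-at-1].
So Y = 1. (Without the fault it would be 0.)

1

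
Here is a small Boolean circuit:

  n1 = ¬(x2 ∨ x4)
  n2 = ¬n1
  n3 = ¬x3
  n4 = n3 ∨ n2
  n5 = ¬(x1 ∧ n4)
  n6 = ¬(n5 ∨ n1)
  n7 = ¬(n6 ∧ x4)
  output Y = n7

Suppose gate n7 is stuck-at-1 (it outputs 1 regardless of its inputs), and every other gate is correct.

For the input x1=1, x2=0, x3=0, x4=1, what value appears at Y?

1

Propagate with n7 forced: n1=0, n2=1, n3=1, n4=1, n5=0, n6=1, n7=1 [stuck-at-1].
So Y = 1. (Without the fault it would be 0.)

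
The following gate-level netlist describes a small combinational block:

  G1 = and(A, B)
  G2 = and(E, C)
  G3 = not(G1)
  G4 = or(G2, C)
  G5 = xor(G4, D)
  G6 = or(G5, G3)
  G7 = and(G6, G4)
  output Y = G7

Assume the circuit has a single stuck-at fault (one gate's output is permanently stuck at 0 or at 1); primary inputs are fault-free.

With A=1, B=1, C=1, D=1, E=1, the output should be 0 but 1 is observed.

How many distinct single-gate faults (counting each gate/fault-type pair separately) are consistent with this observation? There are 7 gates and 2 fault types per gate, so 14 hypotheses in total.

5

Fault-free: G1=1, G2=1, G3=0, G4=1, G5=0, G6=0, G7=0 → 0. Observed 1.
  G1 stuck-at-0: output 1 ✓
  G1 stuck-at-1: output 0 ✗
  G2 stuck-at-0: output 0 ✗
  G2 stuck-at-1: output 0 ✗
  G3 stuck-at-0: output 0 ✗
  G3 stuck-at-1: output 1 ✓
  G4 stuck-at-0: output 0 ✗
  G4 stuck-at-1: output 0 ✗
  G5 stuck-at-0: output 0 ✗
  G5 stuck-at-1: output 1 ✓
  G6 stuck-at-0: output 0 ✗
  G6 stuck-at-1: output 1 ✓
  G7 stuck-at-0: output 0 ✗
  G7 stuck-at-1: output 1 ✓
Consistent faults: {G1 stuck-at-0, G3 stuck-at-1, G5 stuck-at-1, G6 stuck-at-1, G7 stuck-at-1} — 5 in all.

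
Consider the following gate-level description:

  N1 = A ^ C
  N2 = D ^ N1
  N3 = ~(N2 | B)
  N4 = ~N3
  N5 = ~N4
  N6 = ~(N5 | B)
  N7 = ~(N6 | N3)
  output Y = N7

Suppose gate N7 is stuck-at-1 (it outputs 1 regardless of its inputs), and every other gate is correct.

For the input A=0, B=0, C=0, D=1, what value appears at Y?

1

Propagate with N7 forced: N1=0, N2=1, N3=0, N4=1, N5=0, N6=1, N7=1 [stuck-at-1].
So Y = 1. (Without the fault it would be 0.)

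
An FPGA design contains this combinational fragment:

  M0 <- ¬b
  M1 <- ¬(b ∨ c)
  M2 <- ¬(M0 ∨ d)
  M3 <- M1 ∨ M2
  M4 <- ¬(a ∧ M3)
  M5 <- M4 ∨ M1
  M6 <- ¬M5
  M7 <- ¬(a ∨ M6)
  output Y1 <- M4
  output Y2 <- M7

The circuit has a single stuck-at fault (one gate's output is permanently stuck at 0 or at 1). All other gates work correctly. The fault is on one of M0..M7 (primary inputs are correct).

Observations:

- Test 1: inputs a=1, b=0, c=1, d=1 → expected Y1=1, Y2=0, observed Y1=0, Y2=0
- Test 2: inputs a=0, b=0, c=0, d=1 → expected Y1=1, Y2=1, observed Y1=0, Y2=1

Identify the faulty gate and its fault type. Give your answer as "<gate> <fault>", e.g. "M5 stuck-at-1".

M4 stuck-at-0

Fault-free values for test 1 (a=1, b=0, c=1, d=1): M0=1, M1=0, M2=0, M3=0, M4=1, M5=1, M6=0, M7=0, giving Y1=1, Y2=0. Observed Y1=0, Y2=0.
Test 1: faults giving observed Y1=0, Y2=0 are {M1 stuck-at-1, M2 stuck-at-1, M3 stuck-at-1, M4 stuck-at-0}.
Test 2 (a=0, b=0, c=0, d=1): fault-free M0=1, M1=1, M2=0, M3=1, M4=1, M5=1, M6=0, M7=1 → Y1=1, Y2=1; observed Y1=0, Y2=1. Eliminates M1 stuck-at-1, M2 stuck-at-1, M3 stuck-at-1.
Only M4 stuck-at-0 is consistent with every test.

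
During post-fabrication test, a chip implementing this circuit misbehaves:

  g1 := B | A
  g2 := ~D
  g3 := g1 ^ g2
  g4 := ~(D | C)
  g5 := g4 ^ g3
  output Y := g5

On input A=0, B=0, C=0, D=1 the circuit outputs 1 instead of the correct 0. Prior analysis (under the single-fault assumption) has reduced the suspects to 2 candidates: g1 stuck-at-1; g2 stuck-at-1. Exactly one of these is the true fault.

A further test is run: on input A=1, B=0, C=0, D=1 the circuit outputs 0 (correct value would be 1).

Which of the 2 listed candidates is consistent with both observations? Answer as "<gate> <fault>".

g2 stuck-at-1

Evaluate each candidate on input A=1, B=0, C=0, D=1:
  g1 stuck-at-1: g1=1 [stuck-at-1], g2=0, g3=1, g4=0, g5=1 → 1 — eliminated
  g2 stuck-at-1: g1=1, g2=1 [stuck-at-1], g3=0, g4=0, g5=0 → 0 — matches
Only g2 stuck-at-1 reproduces the observed 0.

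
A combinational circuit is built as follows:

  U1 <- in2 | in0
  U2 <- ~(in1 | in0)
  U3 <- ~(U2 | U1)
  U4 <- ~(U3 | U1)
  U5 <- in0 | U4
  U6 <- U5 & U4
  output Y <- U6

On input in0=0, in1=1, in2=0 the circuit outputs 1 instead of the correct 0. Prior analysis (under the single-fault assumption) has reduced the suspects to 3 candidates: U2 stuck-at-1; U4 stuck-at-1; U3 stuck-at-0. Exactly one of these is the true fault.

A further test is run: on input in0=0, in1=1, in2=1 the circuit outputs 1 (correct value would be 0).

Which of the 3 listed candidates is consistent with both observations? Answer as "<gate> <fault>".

U4 stuck-at-1

Evaluate each candidate on input in0=0, in1=1, in2=1:
  U2 stuck-at-1: U1=1, U2=1 [stuck-at-1], U3=0, U4=0, U5=0, U6=0 → 0 — eliminated
  U4 stuck-at-1: U1=1, U2=0, U3=0, U4=1 [stuck-at-1], U5=1, U6=1 → 1 — matches
  U3 stuck-at-0: U1=1, U2=0, U3=0 [stuck-at-0], U4=0, U5=0, U6=0 → 0 — eliminated
Only U4 stuck-at-1 reproduces the observed 1.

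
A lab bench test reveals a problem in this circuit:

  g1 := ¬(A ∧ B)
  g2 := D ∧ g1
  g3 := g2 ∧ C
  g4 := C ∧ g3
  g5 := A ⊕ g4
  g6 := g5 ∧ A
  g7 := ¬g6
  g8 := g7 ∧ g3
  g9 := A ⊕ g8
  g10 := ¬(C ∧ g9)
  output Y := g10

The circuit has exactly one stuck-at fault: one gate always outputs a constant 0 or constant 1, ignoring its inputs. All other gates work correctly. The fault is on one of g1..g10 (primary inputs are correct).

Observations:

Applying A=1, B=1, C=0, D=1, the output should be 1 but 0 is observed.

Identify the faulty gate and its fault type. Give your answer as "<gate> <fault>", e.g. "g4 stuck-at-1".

Fault-free values for test 1 (A=1, B=1, C=0, D=1): g1=0, g2=0, g3=0, g4=0, g5=1, g6=1, g7=0, g8=0, g9=1, g10=1, giving Y=1. Observed 0.
Test 1: faults giving observed 0 are {g10 stuck-at-0}.
Only g10 stuck-at-0 is consistent with every test.

g10 stuck-at-0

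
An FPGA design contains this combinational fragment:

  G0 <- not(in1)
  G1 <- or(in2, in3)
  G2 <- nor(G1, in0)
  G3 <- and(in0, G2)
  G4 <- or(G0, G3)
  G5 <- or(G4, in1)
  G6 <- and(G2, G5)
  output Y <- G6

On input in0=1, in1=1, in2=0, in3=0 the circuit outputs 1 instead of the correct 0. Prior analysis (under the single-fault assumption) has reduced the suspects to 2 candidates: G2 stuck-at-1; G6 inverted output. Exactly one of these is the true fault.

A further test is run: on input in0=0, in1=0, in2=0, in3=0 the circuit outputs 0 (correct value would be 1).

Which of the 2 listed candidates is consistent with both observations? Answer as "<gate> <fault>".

Evaluate each candidate on input in0=0, in1=0, in2=0, in3=0:
  G2 stuck-at-1: G0=1, G1=0, G2=1 [stuck-at-1], G3=0, G4=1, G5=1, G6=1 → 1 — eliminated
  G6 inverted output: G0=1, G1=0, G2=1, G3=0, G4=1, G5=1, G6=0 [inverted output] → 0 — matches
Only G6 inverted output reproduces the observed 0.

G6 inverted output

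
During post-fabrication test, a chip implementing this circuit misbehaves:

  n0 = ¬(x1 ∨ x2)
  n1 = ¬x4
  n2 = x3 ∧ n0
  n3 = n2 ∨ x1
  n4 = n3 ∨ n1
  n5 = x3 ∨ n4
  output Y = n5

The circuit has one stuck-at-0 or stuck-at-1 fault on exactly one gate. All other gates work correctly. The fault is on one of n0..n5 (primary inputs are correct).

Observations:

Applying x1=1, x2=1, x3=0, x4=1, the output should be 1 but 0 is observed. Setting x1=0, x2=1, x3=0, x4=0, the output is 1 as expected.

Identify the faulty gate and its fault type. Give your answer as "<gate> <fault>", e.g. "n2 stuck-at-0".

n3 stuck-at-0

Fault-free values for test 1 (x1=1, x2=1, x3=0, x4=1): n0=0, n1=0, n2=0, n3=1, n4=1, n5=1, giving Y=1. Observed 0.
Test 1: faults giving observed 0 are {n3 stuck-at-0, n4 stuck-at-0, n5 stuck-at-0}.
Test 2 (x1=0, x2=1, x3=0, x4=0): fault-free n0=0, n1=1, n2=0, n3=0, n4=1, n5=1 → 1; observed 1. Eliminates n4 stuck-at-0, n5 stuck-at-0.
Only n3 stuck-at-0 is consistent with every test.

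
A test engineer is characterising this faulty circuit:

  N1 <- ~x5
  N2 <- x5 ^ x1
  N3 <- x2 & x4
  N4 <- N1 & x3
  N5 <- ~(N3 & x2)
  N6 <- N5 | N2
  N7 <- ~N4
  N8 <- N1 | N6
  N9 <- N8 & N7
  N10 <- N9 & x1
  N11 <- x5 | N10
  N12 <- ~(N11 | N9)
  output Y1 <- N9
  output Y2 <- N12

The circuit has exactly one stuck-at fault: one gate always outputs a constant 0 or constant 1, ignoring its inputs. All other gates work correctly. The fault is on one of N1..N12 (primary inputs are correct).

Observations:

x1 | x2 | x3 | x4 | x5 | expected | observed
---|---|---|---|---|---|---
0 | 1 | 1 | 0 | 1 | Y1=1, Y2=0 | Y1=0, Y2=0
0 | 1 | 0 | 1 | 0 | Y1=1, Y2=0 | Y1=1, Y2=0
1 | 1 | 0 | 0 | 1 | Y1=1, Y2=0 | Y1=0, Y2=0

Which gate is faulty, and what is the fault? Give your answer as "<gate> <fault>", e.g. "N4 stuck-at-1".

Fault-free values for test 1 (x1=0, x2=1, x3=1, x4=0, x5=1): N1=0, N2=1, N3=0, N4=0, N5=1, N6=1, N7=1, N8=1, N9=1, N10=0, N11=1, N12=0, giving Y1=1, Y2=0. Observed Y1=0, Y2=0.
Test 1: faults giving observed Y1=0, Y2=0 are {N1 stuck-at-1, N4 stuck-at-1, N6 stuck-at-0, N7 stuck-at-0, N8 stuck-at-0, N9 stuck-at-0}.
Test 2 (x1=0, x2=1, x3=0, x4=1, x5=0): fault-free N1=1, N2=0, N3=1, N4=0, N5=0, N6=0, N7=1, N8=1, N9=1, N10=0, N11=0, N12=0 → Y1=1, Y2=0; observed Y1=1, Y2=0. Eliminates N4 stuck-at-1, N7 stuck-at-0, N8 stuck-at-0, N9 stuck-at-0.
Test 3 (x1=1, x2=1, x3=0, x4=0, x5=1): fault-free N1=0, N2=0, N3=0, N4=0, N5=1, N6=1, N7=1, N8=1, N9=1, N10=1, N11=1, N12=0 → Y1=1, Y2=0; observed Y1=0, Y2=0. Eliminates N1 stuck-at-1.
Only N6 stuck-at-0 is consistent with every test.

N6 stuck-at-0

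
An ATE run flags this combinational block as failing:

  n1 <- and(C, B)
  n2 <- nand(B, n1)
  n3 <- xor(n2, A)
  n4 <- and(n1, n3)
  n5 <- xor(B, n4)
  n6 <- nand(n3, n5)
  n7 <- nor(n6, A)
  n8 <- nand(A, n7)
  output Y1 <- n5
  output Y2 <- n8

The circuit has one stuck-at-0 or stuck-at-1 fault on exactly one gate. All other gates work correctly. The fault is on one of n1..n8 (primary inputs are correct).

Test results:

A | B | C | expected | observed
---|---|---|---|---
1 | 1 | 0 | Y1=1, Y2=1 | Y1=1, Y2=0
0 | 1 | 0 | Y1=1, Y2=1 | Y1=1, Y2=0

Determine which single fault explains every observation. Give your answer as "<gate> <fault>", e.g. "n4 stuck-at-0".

Fault-free values for test 1 (A=1, B=1, C=0): n1=0, n2=1, n3=0, n4=0, n5=1, n6=1, n7=0, n8=1, giving Y1=1, Y2=1. Observed Y1=1, Y2=0.
Test 1: faults giving observed Y1=1, Y2=0 are {n7 stuck-at-1, n8 stuck-at-0}.
Test 2 (A=0, B=1, C=0): fault-free n1=0, n2=1, n3=1, n4=0, n5=1, n6=0, n7=1, n8=1 → Y1=1, Y2=1; observed Y1=1, Y2=0. Eliminates n7 stuck-at-1.
Only n8 stuck-at-0 is consistent with every test.

n8 stuck-at-0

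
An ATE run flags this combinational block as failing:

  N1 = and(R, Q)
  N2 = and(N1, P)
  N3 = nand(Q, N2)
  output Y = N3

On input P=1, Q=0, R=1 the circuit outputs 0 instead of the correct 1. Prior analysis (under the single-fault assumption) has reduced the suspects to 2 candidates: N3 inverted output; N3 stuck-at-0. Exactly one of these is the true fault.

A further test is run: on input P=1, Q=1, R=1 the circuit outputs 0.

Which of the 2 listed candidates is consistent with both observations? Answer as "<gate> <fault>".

N3 stuck-at-0

Evaluate each candidate on input P=1, Q=1, R=1:
  N3 inverted output: N1=1, N2=1, N3=1 [inverted output] → 1 — eliminated
  N3 stuck-at-0: N1=1, N2=1, N3=0 [stuck-at-0] → 0 — matches
Only N3 stuck-at-0 reproduces the observed 0.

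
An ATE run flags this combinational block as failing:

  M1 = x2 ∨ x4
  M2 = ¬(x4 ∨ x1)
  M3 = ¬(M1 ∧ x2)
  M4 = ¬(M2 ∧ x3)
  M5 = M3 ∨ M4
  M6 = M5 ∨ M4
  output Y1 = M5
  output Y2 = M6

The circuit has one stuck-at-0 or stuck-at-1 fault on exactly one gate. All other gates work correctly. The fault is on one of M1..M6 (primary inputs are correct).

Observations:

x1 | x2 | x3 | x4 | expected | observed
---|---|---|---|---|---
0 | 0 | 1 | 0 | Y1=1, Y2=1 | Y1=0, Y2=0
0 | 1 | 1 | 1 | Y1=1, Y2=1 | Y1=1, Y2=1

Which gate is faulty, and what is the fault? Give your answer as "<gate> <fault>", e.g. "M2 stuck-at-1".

M3 stuck-at-0

Fault-free values for test 1 (x1=0, x2=0, x3=1, x4=0): M1=0, M2=1, M3=1, M4=0, M5=1, M6=1, giving Y1=1, Y2=1. Observed Y1=0, Y2=0.
Test 1: faults giving observed Y1=0, Y2=0 are {M3 stuck-at-0, M5 stuck-at-0}.
Test 2 (x1=0, x2=1, x3=1, x4=1): fault-free M1=1, M2=0, M3=0, M4=1, M5=1, M6=1 → Y1=1, Y2=1; observed Y1=1, Y2=1. Eliminates M5 stuck-at-0.
Only M3 stuck-at-0 is consistent with every test.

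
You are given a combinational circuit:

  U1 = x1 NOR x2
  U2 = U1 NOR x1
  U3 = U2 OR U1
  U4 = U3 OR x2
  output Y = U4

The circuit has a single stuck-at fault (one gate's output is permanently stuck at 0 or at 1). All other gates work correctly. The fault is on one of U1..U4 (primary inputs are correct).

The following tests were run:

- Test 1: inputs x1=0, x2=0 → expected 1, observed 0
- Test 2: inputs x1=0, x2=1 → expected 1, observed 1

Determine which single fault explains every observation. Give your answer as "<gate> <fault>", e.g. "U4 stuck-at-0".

U3 stuck-at-0

Fault-free values for test 1 (x1=0, x2=0): U1=1, U2=0, U3=1, U4=1, giving Y=1. Observed 0.
Test 1: faults giving observed 0 are {U3 stuck-at-0, U4 stuck-at-0}.
Test 2 (x1=0, x2=1): fault-free U1=0, U2=1, U3=1, U4=1 → 1; observed 1. Eliminates U4 stuck-at-0.
Only U3 stuck-at-0 is consistent with every test.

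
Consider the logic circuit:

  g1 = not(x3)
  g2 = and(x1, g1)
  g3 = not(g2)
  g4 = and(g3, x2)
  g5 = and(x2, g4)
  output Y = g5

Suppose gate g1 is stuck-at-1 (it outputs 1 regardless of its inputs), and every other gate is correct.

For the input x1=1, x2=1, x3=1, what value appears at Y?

Propagate with g1 forced: g1=1 [stuck-at-1], g2=1, g3=0, g4=0, g5=0.
So Y = 0. (Without the fault it would be 1.)

0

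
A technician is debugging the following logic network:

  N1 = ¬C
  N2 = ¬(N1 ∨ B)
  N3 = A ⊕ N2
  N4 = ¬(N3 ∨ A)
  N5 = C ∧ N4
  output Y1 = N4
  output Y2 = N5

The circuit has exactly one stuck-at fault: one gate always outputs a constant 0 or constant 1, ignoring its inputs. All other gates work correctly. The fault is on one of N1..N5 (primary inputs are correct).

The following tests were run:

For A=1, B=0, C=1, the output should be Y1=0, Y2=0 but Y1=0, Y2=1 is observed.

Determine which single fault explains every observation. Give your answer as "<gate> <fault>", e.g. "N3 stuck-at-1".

N5 stuck-at-1

Fault-free values for test 1 (A=1, B=0, C=1): N1=0, N2=1, N3=0, N4=0, N5=0, giving Y1=0, Y2=0. Observed Y1=0, Y2=1.
Test 1: faults giving observed Y1=0, Y2=1 are {N5 stuck-at-1}.
Only N5 stuck-at-1 is consistent with every test.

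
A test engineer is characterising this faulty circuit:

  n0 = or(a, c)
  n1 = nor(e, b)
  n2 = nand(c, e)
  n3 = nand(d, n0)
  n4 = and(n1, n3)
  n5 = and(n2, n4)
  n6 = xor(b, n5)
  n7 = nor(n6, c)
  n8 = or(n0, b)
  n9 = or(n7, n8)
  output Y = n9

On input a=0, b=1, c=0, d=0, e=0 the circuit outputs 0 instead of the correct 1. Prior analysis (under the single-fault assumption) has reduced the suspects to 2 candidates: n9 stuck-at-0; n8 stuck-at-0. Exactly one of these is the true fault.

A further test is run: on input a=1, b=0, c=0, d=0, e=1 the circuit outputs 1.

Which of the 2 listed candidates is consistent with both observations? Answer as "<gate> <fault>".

Evaluate each candidate on input a=1, b=0, c=0, d=0, e=1:
  n9 stuck-at-0: n0=1, n1=0, n2=1, n3=1, n4=0, n5=0, n6=0, n7=1, n8=1, n9=0 [stuck-at-0] → 0 — eliminated
  n8 stuck-at-0: n0=1, n1=0, n2=1, n3=1, n4=0, n5=0, n6=0, n7=1, n8=0 [stuck-at-0], n9=1 → 1 — matches
Only n8 stuck-at-0 reproduces the observed 1.

n8 stuck-at-0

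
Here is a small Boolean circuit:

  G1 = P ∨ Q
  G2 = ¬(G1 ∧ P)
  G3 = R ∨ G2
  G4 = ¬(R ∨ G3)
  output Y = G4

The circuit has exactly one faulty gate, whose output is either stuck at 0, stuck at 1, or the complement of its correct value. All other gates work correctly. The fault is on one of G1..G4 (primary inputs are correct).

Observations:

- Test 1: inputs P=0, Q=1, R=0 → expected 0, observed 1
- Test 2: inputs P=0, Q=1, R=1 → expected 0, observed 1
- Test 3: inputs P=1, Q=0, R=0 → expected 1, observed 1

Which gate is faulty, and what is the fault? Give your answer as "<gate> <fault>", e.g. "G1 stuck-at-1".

G4 stuck-at-1

Fault-free values for test 1 (P=0, Q=1, R=0): G1=1, G2=1, G3=1, G4=0, giving Y=0. Observed 1.
Test 1: faults giving observed 1 are {G2 stuck-at-0, G2 inverted output, G3 stuck-at-0, G3 inverted output, G4 stuck-at-1, G4 inverted output}.
Test 2 (P=0, Q=1, R=1): fault-free G1=1, G2=1, G3=1, G4=0 → 0; observed 1. Eliminates G2 stuck-at-0, G2 inverted output, G3 stuck-at-0, G3 inverted output.
Test 3 (P=1, Q=0, R=0): fault-free G1=1, G2=0, G3=0, G4=1 → 1; observed 1. Eliminates G4 inverted output.
Only G4 stuck-at-1 is consistent with every test.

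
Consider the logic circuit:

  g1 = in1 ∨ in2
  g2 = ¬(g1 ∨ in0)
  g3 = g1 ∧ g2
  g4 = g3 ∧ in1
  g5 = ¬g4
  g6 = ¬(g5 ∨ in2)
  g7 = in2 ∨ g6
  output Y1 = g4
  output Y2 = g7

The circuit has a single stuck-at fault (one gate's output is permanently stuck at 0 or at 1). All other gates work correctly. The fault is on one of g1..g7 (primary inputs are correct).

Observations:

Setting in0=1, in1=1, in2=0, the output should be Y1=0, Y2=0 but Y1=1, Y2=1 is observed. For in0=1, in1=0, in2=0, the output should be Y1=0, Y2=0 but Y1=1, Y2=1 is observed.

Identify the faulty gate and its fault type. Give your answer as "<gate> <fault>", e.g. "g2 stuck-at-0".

Fault-free values for test 1 (in0=1, in1=1, in2=0): g1=1, g2=0, g3=0, g4=0, g5=1, g6=0, g7=0, giving Y1=0, Y2=0. Observed Y1=1, Y2=1.
Test 1: faults giving observed Y1=1, Y2=1 are {g2 stuck-at-1, g3 stuck-at-1, g4 stuck-at-1}.
Test 2 (in0=1, in1=0, in2=0): fault-free g1=0, g2=0, g3=0, g4=0, g5=1, g6=0, g7=0 → Y1=0, Y2=0; observed Y1=1, Y2=1. Eliminates g2 stuck-at-1, g3 stuck-at-1.
Only g4 stuck-at-1 is consistent with every test.

g4 stuck-at-1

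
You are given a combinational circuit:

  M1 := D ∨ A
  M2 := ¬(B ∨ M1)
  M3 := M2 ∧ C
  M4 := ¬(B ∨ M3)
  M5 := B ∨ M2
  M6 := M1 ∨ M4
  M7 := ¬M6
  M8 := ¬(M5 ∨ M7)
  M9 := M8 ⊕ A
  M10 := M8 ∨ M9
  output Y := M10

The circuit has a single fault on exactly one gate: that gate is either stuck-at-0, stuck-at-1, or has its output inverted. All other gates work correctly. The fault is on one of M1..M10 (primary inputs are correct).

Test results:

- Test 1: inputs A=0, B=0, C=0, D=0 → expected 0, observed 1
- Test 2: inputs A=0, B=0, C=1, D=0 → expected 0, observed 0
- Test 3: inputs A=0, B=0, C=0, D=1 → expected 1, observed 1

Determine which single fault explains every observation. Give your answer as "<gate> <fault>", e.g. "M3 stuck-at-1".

M5 stuck-at-0

Fault-free values for test 1 (A=0, B=0, C=0, D=0): M1=0, M2=1, M3=0, M4=1, M5=1, M6=1, M7=0, M8=0, M9=0, M10=0, giving Y=0. Observed 1.
Test 1: faults giving observed 1 are {M1 stuck-at-1, M1 inverted output, M2 stuck-at-0, M2 inverted output, M5 stuck-at-0, M5 inverted output, M8 stuck-at-1, M8 inverted output, M9 stuck-at-1, M9 inverted output, M10 stuck-at-1, M10 inverted output}.
Test 2 (A=0, B=0, C=1, D=0): fault-free M1=0, M2=1, M3=1, M4=0, M5=1, M6=0, M7=1, M8=0, M9=0, M10=0 → 0; observed 0. Eliminates M1 stuck-at-1, M1 inverted output, M2 stuck-at-0, M2 inverted output, M8 stuck-at-1, M8 inverted output, M9 stuck-at-1, M9 inverted output, M10 stuck-at-1, M10 inverted output.
Test 3 (A=0, B=0, C=0, D=1): fault-free M1=1, M2=0, M3=0, M4=1, M5=0, M6=1, M7=0, M8=1, M9=1, M10=1 → 1; observed 1. Eliminates M5 inverted output.
Only M5 stuck-at-0 is consistent with every test.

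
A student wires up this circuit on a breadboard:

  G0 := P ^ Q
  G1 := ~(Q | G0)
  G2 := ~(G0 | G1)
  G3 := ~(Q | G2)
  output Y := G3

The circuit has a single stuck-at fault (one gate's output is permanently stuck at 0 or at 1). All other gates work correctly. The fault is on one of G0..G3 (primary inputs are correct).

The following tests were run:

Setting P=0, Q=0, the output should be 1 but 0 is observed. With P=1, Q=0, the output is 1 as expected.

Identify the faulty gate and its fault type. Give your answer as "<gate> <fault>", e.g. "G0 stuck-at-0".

G1 stuck-at-0

Fault-free values for test 1 (P=0, Q=0): G0=0, G1=1, G2=0, G3=1, giving Y=1. Observed 0.
Test 1: faults giving observed 0 are {G1 stuck-at-0, G2 stuck-at-1, G3 stuck-at-0}.
Test 2 (P=1, Q=0): fault-free G0=1, G1=0, G2=0, G3=1 → 1; observed 1. Eliminates G2 stuck-at-1, G3 stuck-at-0.
Only G1 stuck-at-0 is consistent with every test.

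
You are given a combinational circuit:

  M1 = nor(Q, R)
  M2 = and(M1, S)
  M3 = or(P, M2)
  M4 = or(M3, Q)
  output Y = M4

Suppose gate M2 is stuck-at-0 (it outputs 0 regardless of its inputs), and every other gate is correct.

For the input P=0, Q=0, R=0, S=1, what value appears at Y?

Propagate with M2 forced: M1=1, M2=0 [stuck-at-0], M3=0, M4=0.
So Y = 0. (Without the fault it would be 1.)

0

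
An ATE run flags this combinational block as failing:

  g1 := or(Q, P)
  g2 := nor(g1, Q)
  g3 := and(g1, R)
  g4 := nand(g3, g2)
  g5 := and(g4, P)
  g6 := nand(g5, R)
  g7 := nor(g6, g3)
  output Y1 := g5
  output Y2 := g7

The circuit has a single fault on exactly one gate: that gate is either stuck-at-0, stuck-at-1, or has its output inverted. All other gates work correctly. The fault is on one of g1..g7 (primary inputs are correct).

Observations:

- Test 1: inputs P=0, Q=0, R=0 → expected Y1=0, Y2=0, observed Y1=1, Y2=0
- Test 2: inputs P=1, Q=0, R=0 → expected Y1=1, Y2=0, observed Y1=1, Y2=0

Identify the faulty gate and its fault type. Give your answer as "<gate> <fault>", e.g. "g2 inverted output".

Fault-free values for test 1 (P=0, Q=0, R=0): g1=0, g2=1, g3=0, g4=1, g5=0, g6=1, g7=0, giving Y1=0, Y2=0. Observed Y1=1, Y2=0.
Test 1: faults giving observed Y1=1, Y2=0 are {g5 stuck-at-1, g5 inverted output}.
Test 2 (P=1, Q=0, R=0): fault-free g1=1, g2=0, g3=0, g4=1, g5=1, g6=1, g7=0 → Y1=1, Y2=0; observed Y1=1, Y2=0. Eliminates g5 inverted output.
Only g5 stuck-at-1 is consistent with every test.

g5 stuck-at-1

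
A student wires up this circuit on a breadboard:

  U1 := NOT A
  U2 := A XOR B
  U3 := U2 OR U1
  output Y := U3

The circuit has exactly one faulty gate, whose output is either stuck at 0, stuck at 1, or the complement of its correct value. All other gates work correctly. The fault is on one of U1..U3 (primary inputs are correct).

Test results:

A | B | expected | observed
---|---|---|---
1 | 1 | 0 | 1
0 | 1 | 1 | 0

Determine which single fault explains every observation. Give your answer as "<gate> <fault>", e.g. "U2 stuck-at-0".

Fault-free values for test 1 (A=1, B=1): U1=0, U2=0, U3=0, giving Y=0. Observed 1.
Test 1: faults giving observed 1 are {U1 stuck-at-1, U1 inverted output, U2 stuck-at-1, U2 inverted output, U3 stuck-at-1, U3 inverted output}.
Test 2 (A=0, B=1): fault-free U1=1, U2=1, U3=1 → 1; observed 0. Eliminates U1 stuck-at-1, U1 inverted output, U2 stuck-at-1, U2 inverted output, U3 stuck-at-1.
Only U3 inverted output is consistent with every test.

U3 inverted output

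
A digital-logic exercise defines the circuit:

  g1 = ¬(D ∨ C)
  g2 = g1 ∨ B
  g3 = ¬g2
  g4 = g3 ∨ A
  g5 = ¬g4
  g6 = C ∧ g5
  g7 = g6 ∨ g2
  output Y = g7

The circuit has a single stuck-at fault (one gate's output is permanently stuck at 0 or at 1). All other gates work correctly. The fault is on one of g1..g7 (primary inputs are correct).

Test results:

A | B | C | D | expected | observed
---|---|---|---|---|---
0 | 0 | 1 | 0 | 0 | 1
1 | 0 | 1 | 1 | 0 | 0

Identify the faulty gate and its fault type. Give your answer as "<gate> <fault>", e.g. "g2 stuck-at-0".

g3 stuck-at-0

Fault-free values for test 1 (A=0, B=0, C=1, D=0): g1=0, g2=0, g3=1, g4=1, g5=0, g6=0, g7=0, giving Y=0. Observed 1.
Test 1: faults giving observed 1 are {g1 stuck-at-1, g2 stuck-at-1, g3 stuck-at-0, g4 stuck-at-0, g5 stuck-at-1, g6 stuck-at-1, g7 stuck-at-1}.
Test 2 (A=1, B=0, C=1, D=1): fault-free g1=0, g2=0, g3=1, g4=1, g5=0, g6=0, g7=0 → 0; observed 0. Eliminates g1 stuck-at-1, g2 stuck-at-1, g4 stuck-at-0, g5 stuck-at-1, g6 stuck-at-1, g7 stuck-at-1.
Only g3 stuck-at-0 is consistent with every test.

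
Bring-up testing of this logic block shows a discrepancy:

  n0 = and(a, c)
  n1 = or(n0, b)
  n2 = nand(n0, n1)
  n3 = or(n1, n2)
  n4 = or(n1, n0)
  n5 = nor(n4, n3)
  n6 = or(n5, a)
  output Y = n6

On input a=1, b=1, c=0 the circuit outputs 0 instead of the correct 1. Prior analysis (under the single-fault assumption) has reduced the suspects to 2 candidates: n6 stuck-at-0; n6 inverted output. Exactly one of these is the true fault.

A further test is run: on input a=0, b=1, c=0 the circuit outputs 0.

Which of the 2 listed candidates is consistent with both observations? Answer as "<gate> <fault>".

Evaluate each candidate on input a=0, b=1, c=0:
  n6 stuck-at-0: n0=0, n1=1, n2=1, n3=1, n4=1, n5=0, n6=0 [stuck-at-0] → 0 — matches
  n6 inverted output: n0=0, n1=1, n2=1, n3=1, n4=1, n5=0, n6=1 [inverted output] → 1 — eliminated
Only n6 stuck-at-0 reproduces the observed 0.

n6 stuck-at-0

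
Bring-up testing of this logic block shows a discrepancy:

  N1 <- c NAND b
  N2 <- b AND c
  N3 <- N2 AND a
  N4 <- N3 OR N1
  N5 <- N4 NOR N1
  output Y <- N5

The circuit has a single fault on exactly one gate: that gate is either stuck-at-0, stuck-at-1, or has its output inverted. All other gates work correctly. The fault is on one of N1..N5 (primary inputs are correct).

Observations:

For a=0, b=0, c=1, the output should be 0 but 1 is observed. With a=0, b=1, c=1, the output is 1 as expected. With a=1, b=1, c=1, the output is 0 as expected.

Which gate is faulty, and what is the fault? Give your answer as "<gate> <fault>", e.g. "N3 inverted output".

N1 stuck-at-0

Fault-free values for test 1 (a=0, b=0, c=1): N1=1, N2=0, N3=0, N4=1, N5=0, giving Y=0. Observed 1.
Test 1: faults giving observed 1 are {N1 stuck-at-0, N1 inverted output, N5 stuck-at-1, N5 inverted output}.
Test 2 (a=0, b=1, c=1): fault-free N1=0, N2=1, N3=0, N4=0, N5=1 → 1; observed 1. Eliminates N1 inverted output, N5 inverted output.
Test 3 (a=1, b=1, c=1): fault-free N1=0, N2=1, N3=1, N4=1, N5=0 → 0; observed 0. Eliminates N5 stuck-at-1.
Only N1 stuck-at-0 is consistent with every test.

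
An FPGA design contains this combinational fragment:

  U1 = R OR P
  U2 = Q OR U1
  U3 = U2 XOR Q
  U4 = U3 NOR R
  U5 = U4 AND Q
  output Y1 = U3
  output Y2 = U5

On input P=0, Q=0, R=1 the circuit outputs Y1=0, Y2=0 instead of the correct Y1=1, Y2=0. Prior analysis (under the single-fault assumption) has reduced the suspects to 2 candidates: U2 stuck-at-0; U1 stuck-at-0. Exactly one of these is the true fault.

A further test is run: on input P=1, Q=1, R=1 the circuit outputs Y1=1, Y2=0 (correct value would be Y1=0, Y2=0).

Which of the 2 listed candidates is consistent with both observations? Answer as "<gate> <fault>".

U2 stuck-at-0

Evaluate each candidate on input P=1, Q=1, R=1:
  U2 stuck-at-0: U1=1, U2=0 [stuck-at-0], U3=1, U4=0, U5=0 → Y1=1, Y2=0 — matches
  U1 stuck-at-0: U1=0 [stuck-at-0], U2=1, U3=0, U4=0, U5=0 → Y1=0, Y2=0 — eliminated
Only U2 stuck-at-0 reproduces the observed Y1=1, Y2=0.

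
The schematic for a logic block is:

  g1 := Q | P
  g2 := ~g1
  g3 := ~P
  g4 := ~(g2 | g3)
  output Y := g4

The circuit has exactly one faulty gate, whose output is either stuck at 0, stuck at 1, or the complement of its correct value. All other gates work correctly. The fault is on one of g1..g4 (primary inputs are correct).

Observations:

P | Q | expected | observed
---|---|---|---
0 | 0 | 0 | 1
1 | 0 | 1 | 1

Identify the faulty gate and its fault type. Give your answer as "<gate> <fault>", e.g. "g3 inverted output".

Fault-free values for test 1 (P=0, Q=0): g1=0, g2=1, g3=1, g4=0, giving Y=0. Observed 1.
Test 1: faults giving observed 1 are {g4 stuck-at-1, g4 inverted output}.
Test 2 (P=1, Q=0): fault-free g1=1, g2=0, g3=0, g4=1 → 1; observed 1. Eliminates g4 inverted output.
Only g4 stuck-at-1 is consistent with every test.

g4 stuck-at-1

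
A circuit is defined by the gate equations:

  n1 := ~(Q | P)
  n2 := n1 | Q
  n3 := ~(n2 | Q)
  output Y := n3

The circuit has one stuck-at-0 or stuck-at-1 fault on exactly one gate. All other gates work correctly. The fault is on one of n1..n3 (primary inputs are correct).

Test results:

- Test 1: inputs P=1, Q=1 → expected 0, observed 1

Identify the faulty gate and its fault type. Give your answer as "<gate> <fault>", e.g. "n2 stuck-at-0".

n3 stuck-at-1

Fault-free values for test 1 (P=1, Q=1): n1=0, n2=1, n3=0, giving Y=0. Observed 1.
Test 1: faults giving observed 1 are {n3 stuck-at-1}.
Only n3 stuck-at-1 is consistent with every test.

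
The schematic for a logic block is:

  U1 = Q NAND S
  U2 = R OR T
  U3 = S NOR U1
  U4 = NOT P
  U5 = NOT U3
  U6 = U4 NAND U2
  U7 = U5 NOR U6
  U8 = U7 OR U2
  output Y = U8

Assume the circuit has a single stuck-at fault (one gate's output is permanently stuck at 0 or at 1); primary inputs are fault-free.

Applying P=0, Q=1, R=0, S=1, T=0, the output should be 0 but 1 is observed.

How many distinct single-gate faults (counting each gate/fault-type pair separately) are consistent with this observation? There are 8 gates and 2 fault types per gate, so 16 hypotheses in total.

Fault-free: U1=0, U2=0, U3=0, U4=1, U5=1, U6=1, U7=0, U8=0 → 0. Observed 1.
  U1: none of the 2 fault types match ✗
  U2: stuck-at-1 ✓; others ✗
  U3: none of the 2 fault types match ✗
  U4: none of the 2 fault types match ✗
  U5: none of the 2 fault types match ✗
  U6: none of the 2 fault types match ✗
  U7: stuck-at-1 ✓; others ✗
  U8: stuck-at-1 ✓; others ✗
Consistent faults: {U2 stuck-at-1, U7 stuck-at-1, U8 stuck-at-1} — 3 in all.

3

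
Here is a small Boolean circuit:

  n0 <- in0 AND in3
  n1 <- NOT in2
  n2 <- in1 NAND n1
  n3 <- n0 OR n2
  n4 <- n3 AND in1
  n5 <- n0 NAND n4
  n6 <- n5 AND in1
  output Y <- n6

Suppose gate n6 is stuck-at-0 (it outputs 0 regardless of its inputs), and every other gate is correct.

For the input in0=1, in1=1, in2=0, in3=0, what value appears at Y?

Propagate with n6 forced: n0=0, n1=1, n2=0, n3=0, n4=0, n5=1, n6=0 [stuck-at-0].
So Y = 0. (Without the fault it would be 1.)

0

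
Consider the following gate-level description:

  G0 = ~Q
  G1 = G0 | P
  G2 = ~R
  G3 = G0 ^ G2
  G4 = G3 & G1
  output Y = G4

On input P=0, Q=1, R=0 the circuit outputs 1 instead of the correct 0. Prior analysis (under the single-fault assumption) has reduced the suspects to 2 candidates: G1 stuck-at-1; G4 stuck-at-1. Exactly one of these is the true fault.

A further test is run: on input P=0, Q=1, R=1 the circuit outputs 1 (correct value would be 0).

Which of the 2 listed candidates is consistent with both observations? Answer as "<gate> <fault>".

Evaluate each candidate on input P=0, Q=1, R=1:
  G1 stuck-at-1: G0=0, G1=1 [stuck-at-1], G2=0, G3=0, G4=0 → 0 — eliminated
  G4 stuck-at-1: G0=0, G1=0, G2=0, G3=0, G4=1 [stuck-at-1] → 1 — matches
Only G4 stuck-at-1 reproduces the observed 1.

G4 stuck-at-1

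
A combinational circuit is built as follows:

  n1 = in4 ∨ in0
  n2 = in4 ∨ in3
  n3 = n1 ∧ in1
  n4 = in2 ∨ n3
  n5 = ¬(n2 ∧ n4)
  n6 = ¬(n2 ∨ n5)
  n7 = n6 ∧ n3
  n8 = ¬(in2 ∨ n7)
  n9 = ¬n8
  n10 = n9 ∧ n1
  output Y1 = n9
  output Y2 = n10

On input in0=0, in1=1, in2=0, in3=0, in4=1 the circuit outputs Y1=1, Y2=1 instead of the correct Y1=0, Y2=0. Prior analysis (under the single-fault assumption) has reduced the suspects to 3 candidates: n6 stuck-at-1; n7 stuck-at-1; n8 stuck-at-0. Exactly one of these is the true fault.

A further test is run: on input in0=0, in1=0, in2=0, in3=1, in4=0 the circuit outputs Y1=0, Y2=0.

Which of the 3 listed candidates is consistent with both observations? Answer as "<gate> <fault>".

Evaluate each candidate on input in0=0, in1=0, in2=0, in3=1, in4=0:
  n6 stuck-at-1: n1=0, n2=1, n3=0, n4=0, n5=1, n6=1 [stuck-at-1], n7=0, n8=1, n9=0, n10=0 → Y1=0, Y2=0 — matches
  n7 stuck-at-1: n1=0, n2=1, n3=0, n4=0, n5=1, n6=0, n7=1 [stuck-at-1], n8=0, n9=1, n10=0 → Y1=1, Y2=0 — eliminated
  n8 stuck-at-0: n1=0, n2=1, n3=0, n4=0, n5=1, n6=0, n7=0, n8=0 [stuck-at-0], n9=1, n10=0 → Y1=1, Y2=0 — eliminated
Only n6 stuck-at-1 reproduces the observed Y1=0, Y2=0.

n6 stuck-at-1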